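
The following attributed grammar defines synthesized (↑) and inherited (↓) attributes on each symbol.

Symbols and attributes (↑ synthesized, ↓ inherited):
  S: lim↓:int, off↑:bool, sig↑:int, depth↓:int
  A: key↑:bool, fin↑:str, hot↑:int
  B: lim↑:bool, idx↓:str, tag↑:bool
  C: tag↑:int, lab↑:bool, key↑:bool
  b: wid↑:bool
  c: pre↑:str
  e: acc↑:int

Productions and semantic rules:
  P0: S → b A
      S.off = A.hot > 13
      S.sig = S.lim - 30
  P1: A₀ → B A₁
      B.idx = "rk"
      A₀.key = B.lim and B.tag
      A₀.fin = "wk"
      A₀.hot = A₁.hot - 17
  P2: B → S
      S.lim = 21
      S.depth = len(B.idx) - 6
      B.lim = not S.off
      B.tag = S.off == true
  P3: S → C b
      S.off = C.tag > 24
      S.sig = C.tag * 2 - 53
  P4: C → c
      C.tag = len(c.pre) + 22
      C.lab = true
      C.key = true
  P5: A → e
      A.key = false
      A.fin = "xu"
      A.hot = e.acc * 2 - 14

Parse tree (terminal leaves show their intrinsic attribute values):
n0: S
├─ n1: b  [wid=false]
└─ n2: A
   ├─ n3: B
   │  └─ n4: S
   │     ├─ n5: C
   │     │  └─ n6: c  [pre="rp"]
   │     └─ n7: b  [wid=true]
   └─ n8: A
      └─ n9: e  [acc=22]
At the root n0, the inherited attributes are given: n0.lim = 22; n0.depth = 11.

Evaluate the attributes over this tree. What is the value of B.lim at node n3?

1. n0.lim = 22  [given at root]
2. n0.depth = 11  [given at root]
3. n1.wid = false  [terminal]
4. n3.idx = "rk"  ["rk"]
5. n4.lim = 21  [21]
6. n4.depth = -4  [len(B.idx) - 6]
7. n6.pre = "rp"  [terminal]
8. n5.tag = 24  [len(c.pre) + 22]
9. n5.lab = true  [true]
10. n5.key = true  [true]
11. n7.wid = true  [terminal]
12. n4.off = false  [C.tag > 24]
13. n4.sig = -5  [C.tag * 2 - 53]
14. n3.lim = true  [not S.off]
15. n3.tag = false  [S.off == true]
16. n9.acc = 22  [terminal]
17. n8.key = false  [false]
18. n8.fin = "xu"  ["xu"]
19. n8.hot = 30  [e.acc * 2 - 14]
20. n2.key = false  [B.lim and B.tag]
21. n2.fin = "wk"  ["wk"]
22. n2.hot = 13  [A₁.hot - 17]
23. n0.off = false  [A.hot > 13]
24. n0.sig = -8  [S.lim - 30]

true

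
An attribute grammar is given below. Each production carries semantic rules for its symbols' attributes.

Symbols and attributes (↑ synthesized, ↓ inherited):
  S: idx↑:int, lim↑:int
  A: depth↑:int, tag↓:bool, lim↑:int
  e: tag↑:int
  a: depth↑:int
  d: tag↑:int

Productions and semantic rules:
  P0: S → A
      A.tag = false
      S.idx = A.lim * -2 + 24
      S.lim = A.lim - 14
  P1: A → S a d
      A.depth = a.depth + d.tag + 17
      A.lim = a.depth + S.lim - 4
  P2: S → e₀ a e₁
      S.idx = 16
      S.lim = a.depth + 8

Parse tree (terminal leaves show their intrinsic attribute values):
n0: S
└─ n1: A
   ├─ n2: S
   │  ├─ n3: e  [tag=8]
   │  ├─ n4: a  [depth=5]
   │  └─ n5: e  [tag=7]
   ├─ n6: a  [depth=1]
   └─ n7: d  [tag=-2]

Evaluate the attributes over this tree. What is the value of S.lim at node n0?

1. n1.tag = false  [false]
2. n3.tag = 8  [terminal]
3. n4.depth = 5  [terminal]
4. n5.tag = 7  [terminal]
5. n2.idx = 16  [16]
6. n2.lim = 13  [a.depth + 8]
7. n6.depth = 1  [terminal]
8. n7.tag = -2  [terminal]
9. n1.depth = 16  [a.depth + d.tag + 17]
10. n1.lim = 10  [a.depth + S.lim - 4]
11. n0.idx = 4  [A.lim * -2 + 24]
12. n0.lim = -4  [A.lim - 14]

-4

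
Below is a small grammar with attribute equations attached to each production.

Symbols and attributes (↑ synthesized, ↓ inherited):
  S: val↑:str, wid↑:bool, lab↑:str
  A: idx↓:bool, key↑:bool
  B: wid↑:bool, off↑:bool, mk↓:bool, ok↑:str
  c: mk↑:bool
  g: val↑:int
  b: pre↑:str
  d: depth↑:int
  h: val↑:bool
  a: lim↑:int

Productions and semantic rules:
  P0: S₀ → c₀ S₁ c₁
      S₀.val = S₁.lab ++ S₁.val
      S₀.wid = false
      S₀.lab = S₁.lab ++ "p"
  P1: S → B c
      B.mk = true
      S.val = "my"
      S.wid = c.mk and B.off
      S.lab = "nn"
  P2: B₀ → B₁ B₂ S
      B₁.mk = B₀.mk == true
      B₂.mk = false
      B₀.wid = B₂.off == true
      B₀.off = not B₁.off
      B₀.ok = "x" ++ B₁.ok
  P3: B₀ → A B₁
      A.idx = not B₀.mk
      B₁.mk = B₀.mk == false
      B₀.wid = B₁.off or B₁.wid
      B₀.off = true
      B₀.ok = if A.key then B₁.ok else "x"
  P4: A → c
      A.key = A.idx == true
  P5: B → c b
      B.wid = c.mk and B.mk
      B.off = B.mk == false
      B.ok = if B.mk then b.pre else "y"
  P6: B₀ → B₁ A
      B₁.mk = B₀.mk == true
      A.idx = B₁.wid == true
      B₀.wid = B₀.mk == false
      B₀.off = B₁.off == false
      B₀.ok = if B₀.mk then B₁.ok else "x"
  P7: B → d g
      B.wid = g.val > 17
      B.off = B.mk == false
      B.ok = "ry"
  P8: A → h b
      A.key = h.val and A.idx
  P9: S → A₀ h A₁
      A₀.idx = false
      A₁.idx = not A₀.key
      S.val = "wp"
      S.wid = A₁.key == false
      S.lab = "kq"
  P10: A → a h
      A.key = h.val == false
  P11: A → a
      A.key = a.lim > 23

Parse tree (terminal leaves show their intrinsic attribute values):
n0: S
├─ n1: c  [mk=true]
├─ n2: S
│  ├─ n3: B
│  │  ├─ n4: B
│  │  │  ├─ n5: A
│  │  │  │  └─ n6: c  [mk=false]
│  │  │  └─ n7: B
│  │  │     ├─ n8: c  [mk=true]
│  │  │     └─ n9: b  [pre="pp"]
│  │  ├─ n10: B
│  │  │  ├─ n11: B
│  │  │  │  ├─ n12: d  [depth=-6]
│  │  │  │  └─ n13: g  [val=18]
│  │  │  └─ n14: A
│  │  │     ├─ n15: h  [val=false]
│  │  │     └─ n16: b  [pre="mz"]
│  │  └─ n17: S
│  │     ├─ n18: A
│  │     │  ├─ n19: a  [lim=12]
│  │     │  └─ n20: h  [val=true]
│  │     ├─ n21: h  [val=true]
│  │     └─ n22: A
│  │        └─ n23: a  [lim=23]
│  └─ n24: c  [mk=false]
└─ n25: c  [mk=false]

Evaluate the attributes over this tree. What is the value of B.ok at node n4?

"x"

1. n1.mk = true  [terminal]
2. n3.mk = true  [true]
3. n4.mk = true  [B₀.mk == true]
4. n5.idx = false  [not B₀.mk]
5. n6.mk = false  [terminal]
6. n5.key = false  [A.idx == true]
7. n7.mk = false  [B₀.mk == false]
8. n8.mk = true  [terminal]
9. n9.pre = "pp"  [terminal]
10. n7.wid = false  [c.mk and B.mk]
11. n7.off = true  [B.mk == false]
12. n7.ok = "y"  [if B.mk then b.pre else "y"]
13. n4.wid = true  [B₁.off or B₁.wid]
14. n4.off = true  [true]
15. n4.ok = "x"  [if A.key then B₁.ok else "x"]
16. n10.mk = false  [false]
17. n11.mk = false  [B₀.mk == true]
18. n12.depth = -6  [terminal]
19. n13.val = 18  [terminal]
20. n11.wid = true  [g.val > 17]
21. n11.off = true  [B.mk == false]
22. n11.ok = "ry"  ["ry"]
23. n14.idx = true  [B₁.wid == true]
24. n15.val = false  [terminal]
25. n16.pre = "mz"  [terminal]
26. n14.key = false  [h.val and A.idx]
27. n10.wid = true  [B₀.mk == false]
28. n10.off = false  [B₁.off == false]
29. n10.ok = "x"  [if B₀.mk then B₁.ok else "x"]
30. n18.idx = false  [false]
31. n19.lim = 12  [terminal]
32. n20.val = true  [terminal]
33. n18.key = false  [h.val == false]
34. n21.val = true  [terminal]
35. n22.idx = true  [not A₀.key]
36. n23.lim = 23  [terminal]
37. n22.key = false  [a.lim > 23]
38. n17.val = "wp"  ["wp"]
39. n17.wid = true  [A₁.key == false]
40. n17.lab = "kq"  ["kq"]
41. n3.wid = false  [B₂.off == true]
42. n3.off = false  [not B₁.off]
43. n3.ok = "xx"  ["x" ++ B₁.ok]
44. n24.mk = false  [terminal]
45. n2.val = "my"  ["my"]
46. n2.wid = false  [c.mk and B.off]
47. n2.lab = "nn"  ["nn"]
48. n25.mk = false  [terminal]
49. n0.val = "nnmy"  [S₁.lab ++ S₁.val]
50. n0.wid = false  [false]
51. n0.lab = "nnp"  [S₁.lab ++ "p"]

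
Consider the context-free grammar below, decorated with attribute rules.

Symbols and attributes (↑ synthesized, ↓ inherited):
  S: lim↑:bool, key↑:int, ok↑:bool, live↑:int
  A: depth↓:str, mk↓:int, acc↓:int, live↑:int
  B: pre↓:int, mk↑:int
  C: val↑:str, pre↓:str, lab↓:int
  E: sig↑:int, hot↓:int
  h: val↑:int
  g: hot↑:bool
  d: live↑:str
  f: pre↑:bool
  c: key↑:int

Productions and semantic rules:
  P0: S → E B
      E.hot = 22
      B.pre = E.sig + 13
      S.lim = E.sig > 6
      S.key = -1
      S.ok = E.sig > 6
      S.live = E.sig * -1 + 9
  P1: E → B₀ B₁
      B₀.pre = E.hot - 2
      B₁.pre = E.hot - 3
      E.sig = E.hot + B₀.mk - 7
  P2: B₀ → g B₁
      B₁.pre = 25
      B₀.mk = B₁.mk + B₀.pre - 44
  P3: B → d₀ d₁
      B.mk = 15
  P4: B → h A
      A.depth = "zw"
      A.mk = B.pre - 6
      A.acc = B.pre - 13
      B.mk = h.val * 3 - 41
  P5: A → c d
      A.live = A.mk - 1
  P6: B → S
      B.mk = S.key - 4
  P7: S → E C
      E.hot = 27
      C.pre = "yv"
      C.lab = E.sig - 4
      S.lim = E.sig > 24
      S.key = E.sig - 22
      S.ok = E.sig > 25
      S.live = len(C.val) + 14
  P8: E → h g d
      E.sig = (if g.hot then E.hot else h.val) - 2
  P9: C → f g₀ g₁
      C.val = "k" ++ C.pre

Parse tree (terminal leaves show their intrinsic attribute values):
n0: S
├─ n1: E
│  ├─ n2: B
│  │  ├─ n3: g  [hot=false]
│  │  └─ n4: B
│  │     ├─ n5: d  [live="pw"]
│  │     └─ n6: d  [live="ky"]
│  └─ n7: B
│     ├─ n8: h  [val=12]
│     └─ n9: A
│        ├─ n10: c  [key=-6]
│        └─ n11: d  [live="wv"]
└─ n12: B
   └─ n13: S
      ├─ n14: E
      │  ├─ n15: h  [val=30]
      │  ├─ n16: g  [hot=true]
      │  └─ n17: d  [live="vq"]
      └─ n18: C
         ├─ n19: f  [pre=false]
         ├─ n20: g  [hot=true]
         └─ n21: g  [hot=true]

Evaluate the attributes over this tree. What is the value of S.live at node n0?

1. n1.hot = 22  [22]
2. n2.pre = 20  [E.hot - 2]
3. n3.hot = false  [terminal]
4. n4.pre = 25  [25]
5. n5.live = "pw"  [terminal]
6. n6.live = "ky"  [terminal]
7. n4.mk = 15  [15]
8. n2.mk = -9  [B₁.mk + B₀.pre - 44]
9. n7.pre = 19  [E.hot - 3]
10. n8.val = 12  [terminal]
11. n9.depth = "zw"  ["zw"]
12. n9.mk = 13  [B.pre - 6]
13. n9.acc = 6  [B.pre - 13]
14. n10.key = -6  [terminal]
15. n11.live = "wv"  [terminal]
16. n9.live = 12  [A.mk - 1]
17. n7.mk = -5  [h.val * 3 - 41]
18. n1.sig = 6  [E.hot + B₀.mk - 7]
19. n12.pre = 19  [E.sig + 13]
20. n14.hot = 27  [27]
21. n15.val = 30  [terminal]
22. n16.hot = true  [terminal]
23. n17.live = "vq"  [terminal]
24. n14.sig = 25  [(if g.hot then E.hot else h.val) - 2]
25. n18.pre = "yv"  ["yv"]
26. n18.lab = 21  [E.sig - 4]
27. n19.pre = false  [terminal]
28. n20.hot = true  [terminal]
29. n21.hot = true  [terminal]
30. n18.val = "kyv"  ["k" ++ C.pre]
31. n13.lim = true  [E.sig > 24]
32. n13.key = 3  [E.sig - 22]
33. n13.ok = false  [E.sig > 25]
34. n13.live = 17  [len(C.val) + 14]
35. n12.mk = -1  [S.key - 4]
36. n0.lim = false  [E.sig > 6]
37. n0.key = -1  [-1]
38. n0.ok = false  [E.sig > 6]
39. n0.live = 3  [E.sig * -1 + 9]

3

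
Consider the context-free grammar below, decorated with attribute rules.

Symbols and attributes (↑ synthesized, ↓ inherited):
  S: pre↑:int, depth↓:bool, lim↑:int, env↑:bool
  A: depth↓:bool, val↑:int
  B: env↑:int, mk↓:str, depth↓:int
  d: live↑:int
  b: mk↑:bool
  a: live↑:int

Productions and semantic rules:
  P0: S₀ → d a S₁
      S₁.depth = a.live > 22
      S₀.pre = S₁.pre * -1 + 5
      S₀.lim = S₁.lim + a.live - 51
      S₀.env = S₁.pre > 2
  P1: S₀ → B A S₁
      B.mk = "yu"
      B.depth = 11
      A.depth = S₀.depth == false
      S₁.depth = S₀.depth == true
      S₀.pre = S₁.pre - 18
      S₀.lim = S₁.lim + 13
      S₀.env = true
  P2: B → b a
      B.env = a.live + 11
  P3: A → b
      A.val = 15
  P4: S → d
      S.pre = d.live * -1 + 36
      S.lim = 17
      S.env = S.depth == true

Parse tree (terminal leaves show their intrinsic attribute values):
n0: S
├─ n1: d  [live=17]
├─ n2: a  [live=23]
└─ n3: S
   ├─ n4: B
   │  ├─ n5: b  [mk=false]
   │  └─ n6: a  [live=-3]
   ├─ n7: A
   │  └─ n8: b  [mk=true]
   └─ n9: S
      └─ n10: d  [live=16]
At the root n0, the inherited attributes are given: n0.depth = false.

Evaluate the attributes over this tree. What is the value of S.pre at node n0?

3

1. n0.depth = false  [given at root]
2. n1.live = 17  [terminal]
3. n2.live = 23  [terminal]
4. n3.depth = true  [a.live > 22]
5. n4.mk = "yu"  ["yu"]
6. n4.depth = 11  [11]
7. n5.mk = false  [terminal]
8. n6.live = -3  [terminal]
9. n4.env = 8  [a.live + 11]
10. n7.depth = false  [S₀.depth == false]
11. n8.mk = true  [terminal]
12. n7.val = 15  [15]
13. n9.depth = true  [S₀.depth == true]
14. n10.live = 16  [terminal]
15. n9.pre = 20  [d.live * -1 + 36]
16. n9.lim = 17  [17]
17. n9.env = true  [S.depth == true]
18. n3.pre = 2  [S₁.pre - 18]
19. n3.lim = 30  [S₁.lim + 13]
20. n3.env = true  [true]
21. n0.pre = 3  [S₁.pre * -1 + 5]
22. n0.lim = 2  [S₁.lim + a.live - 51]
23. n0.env = false  [S₁.pre > 2]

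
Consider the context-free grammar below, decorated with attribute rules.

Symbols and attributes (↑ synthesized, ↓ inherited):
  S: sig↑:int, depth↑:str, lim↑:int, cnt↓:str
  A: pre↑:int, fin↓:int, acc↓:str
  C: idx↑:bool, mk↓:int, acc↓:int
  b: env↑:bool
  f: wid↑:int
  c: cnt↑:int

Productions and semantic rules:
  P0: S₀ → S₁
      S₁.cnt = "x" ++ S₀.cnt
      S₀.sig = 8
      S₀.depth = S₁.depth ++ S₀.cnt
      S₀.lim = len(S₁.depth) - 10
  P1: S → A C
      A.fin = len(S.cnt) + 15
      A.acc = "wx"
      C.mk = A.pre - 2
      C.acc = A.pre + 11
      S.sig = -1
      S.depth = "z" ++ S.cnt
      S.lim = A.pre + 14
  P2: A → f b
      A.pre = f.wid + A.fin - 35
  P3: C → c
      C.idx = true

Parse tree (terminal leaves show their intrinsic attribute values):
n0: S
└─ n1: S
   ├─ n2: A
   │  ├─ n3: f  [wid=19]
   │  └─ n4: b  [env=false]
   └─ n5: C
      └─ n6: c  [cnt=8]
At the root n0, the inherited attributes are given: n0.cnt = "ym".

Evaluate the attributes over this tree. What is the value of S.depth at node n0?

1. n0.cnt = "ym"  [given at root]
2. n1.cnt = "xym"  ["x" ++ S₀.cnt]
3. n2.fin = 18  [len(S.cnt) + 15]
4. n2.acc = "wx"  ["wx"]
5. n3.wid = 19  [terminal]
6. n4.env = false  [terminal]
7. n2.pre = 2  [f.wid + A.fin - 35]
8. n5.mk = 0  [A.pre - 2]
9. n5.acc = 13  [A.pre + 11]
10. n6.cnt = 8  [terminal]
11. n5.idx = true  [true]
12. n1.sig = -1  [-1]
13. n1.depth = "zxym"  ["z" ++ S.cnt]
14. n1.lim = 16  [A.pre + 14]
15. n0.sig = 8  [8]
16. n0.depth = "zxymym"  [S₁.depth ++ S₀.cnt]
17. n0.lim = -6  [len(S₁.depth) - 10]

"zxymym"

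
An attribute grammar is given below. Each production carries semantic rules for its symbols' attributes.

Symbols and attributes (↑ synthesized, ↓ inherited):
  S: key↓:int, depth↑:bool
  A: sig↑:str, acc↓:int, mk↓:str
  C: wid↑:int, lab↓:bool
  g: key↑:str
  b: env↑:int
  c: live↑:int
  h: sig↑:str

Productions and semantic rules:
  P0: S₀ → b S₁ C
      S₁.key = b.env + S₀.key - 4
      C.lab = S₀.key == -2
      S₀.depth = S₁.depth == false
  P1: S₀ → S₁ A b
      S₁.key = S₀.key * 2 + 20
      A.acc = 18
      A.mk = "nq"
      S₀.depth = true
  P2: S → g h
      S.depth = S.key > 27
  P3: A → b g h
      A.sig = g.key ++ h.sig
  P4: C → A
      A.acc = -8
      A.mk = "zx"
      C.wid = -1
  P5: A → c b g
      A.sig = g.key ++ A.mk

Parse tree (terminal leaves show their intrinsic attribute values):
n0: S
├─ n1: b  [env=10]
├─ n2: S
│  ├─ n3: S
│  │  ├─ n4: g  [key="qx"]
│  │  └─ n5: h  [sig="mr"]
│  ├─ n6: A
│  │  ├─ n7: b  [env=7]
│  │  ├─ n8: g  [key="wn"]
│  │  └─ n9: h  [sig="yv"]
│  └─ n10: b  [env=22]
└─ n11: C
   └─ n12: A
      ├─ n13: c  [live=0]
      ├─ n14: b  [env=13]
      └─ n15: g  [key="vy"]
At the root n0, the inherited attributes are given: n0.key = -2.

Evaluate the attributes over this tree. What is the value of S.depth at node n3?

true

1. n0.key = -2  [given at root]
2. n1.env = 10  [terminal]
3. n2.key = 4  [b.env + S₀.key - 4]
4. n3.key = 28  [S₀.key * 2 + 20]
5. n4.key = "qx"  [terminal]
6. n5.sig = "mr"  [terminal]
7. n3.depth = true  [S.key > 27]
8. n6.acc = 18  [18]
9. n6.mk = "nq"  ["nq"]
10. n7.env = 7  [terminal]
11. n8.key = "wn"  [terminal]
12. n9.sig = "yv"  [terminal]
13. n6.sig = "wnyv"  [g.key ++ h.sig]
14. n10.env = 22  [terminal]
15. n2.depth = true  [true]
16. n11.lab = true  [S₀.key == -2]
17. n12.acc = -8  [-8]
18. n12.mk = "zx"  ["zx"]
19. n13.live = 0  [terminal]
20. n14.env = 13  [terminal]
21. n15.key = "vy"  [terminal]
22. n12.sig = "vyzx"  [g.key ++ A.mk]
23. n11.wid = -1  [-1]
24. n0.depth = false  [S₁.depth == false]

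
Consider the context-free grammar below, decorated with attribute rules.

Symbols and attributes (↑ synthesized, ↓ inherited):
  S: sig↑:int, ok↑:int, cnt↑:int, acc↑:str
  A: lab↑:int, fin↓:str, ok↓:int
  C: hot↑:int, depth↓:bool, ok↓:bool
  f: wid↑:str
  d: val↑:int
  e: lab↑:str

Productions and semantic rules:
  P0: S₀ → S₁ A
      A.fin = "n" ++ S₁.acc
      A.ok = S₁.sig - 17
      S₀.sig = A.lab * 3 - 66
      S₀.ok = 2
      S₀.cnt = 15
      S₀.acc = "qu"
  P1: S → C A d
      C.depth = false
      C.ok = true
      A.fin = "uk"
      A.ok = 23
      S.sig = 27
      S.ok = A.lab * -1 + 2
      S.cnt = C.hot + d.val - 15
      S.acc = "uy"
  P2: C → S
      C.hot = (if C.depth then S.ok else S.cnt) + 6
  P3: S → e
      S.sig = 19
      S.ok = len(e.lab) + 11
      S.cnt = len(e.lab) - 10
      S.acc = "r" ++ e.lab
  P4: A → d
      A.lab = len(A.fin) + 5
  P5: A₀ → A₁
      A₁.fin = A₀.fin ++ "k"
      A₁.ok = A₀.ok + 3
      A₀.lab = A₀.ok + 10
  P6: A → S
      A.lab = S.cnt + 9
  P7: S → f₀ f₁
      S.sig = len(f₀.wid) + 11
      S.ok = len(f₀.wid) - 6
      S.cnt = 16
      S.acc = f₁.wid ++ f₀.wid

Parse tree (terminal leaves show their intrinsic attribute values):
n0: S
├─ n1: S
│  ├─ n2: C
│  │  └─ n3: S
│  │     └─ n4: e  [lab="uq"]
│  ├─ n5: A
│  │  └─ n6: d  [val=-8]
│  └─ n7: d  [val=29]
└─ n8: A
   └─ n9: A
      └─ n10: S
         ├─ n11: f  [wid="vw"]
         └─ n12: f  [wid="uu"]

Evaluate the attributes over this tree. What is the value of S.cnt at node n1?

12

1. n2.depth = false  [false]
2. n2.ok = true  [true]
3. n4.lab = "uq"  [terminal]
4. n3.sig = 19  [19]
5. n3.ok = 13  [len(e.lab) + 11]
6. n3.cnt = -8  [len(e.lab) - 10]
7. n3.acc = "ruq"  ["r" ++ e.lab]
8. n2.hot = -2  [(if C.depth then S.ok else S.cnt) + 6]
9. n5.fin = "uk"  ["uk"]
10. n5.ok = 23  [23]
11. n6.val = -8  [terminal]
12. n5.lab = 7  [len(A.fin) + 5]
13. n7.val = 29  [terminal]
14. n1.sig = 27  [27]
15. n1.ok = -5  [A.lab * -1 + 2]
16. n1.cnt = 12  [C.hot + d.val - 15]
17. n1.acc = "uy"  ["uy"]
18. n8.fin = "nuy"  ["n" ++ S₁.acc]
19. n8.ok = 10  [S₁.sig - 17]
20. n9.fin = "nuyk"  [A₀.fin ++ "k"]
21. n9.ok = 13  [A₀.ok + 3]
22. n11.wid = "vw"  [terminal]
23. n12.wid = "uu"  [terminal]
24. n10.sig = 13  [len(f₀.wid) + 11]
25. n10.ok = -4  [len(f₀.wid) - 6]
26. n10.cnt = 16  [16]
27. n10.acc = "uuvw"  [f₁.wid ++ f₀.wid]
28. n9.lab = 25  [S.cnt + 9]
29. n8.lab = 20  [A₀.ok + 10]
30. n0.sig = -6  [A.lab * 3 - 66]
31. n0.ok = 2  [2]
32. n0.cnt = 15  [15]
33. n0.acc = "qu"  ["qu"]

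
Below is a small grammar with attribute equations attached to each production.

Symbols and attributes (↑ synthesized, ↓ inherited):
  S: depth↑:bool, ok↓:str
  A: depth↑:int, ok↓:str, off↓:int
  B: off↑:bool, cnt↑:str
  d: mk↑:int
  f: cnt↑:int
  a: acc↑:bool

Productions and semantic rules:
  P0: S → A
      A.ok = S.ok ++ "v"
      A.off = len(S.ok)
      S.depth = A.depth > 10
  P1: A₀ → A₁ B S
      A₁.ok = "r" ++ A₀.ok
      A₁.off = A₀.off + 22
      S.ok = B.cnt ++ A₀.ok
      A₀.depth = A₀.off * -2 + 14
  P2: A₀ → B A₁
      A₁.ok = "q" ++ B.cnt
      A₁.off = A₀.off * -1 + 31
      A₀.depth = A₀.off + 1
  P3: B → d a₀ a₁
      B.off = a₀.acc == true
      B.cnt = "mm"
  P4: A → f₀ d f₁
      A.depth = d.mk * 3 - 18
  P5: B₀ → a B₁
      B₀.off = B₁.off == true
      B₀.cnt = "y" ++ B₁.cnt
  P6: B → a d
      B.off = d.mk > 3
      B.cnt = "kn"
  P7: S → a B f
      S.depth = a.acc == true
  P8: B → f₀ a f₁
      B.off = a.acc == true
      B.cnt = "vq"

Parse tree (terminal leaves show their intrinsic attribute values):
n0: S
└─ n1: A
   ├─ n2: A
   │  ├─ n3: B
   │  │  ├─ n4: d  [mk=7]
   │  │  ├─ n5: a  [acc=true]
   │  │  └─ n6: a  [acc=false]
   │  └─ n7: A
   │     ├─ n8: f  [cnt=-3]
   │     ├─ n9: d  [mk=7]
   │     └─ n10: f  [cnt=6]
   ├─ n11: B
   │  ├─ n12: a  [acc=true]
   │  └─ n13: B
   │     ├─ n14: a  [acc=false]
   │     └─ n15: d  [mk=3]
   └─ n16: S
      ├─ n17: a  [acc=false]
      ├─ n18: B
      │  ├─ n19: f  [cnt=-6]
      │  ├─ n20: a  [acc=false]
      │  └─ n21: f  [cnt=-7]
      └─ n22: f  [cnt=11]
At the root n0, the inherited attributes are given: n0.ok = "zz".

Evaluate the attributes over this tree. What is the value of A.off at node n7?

7

1. n0.ok = "zz"  [given at root]
2. n1.ok = "zzv"  [S.ok ++ "v"]
3. n1.off = 2  [len(S.ok)]
4. n2.ok = "rzzv"  ["r" ++ A₀.ok]
5. n2.off = 24  [A₀.off + 22]
6. n4.mk = 7  [terminal]
7. n5.acc = true  [terminal]
8. n6.acc = false  [terminal]
9. n3.off = true  [a₀.acc == true]
10. n3.cnt = "mm"  ["mm"]
11. n7.ok = "qmm"  ["q" ++ B.cnt]
12. n7.off = 7  [A₀.off * -1 + 31]
13. n8.cnt = -3  [terminal]
14. n9.mk = 7  [terminal]
15. n10.cnt = 6  [terminal]
16. n7.depth = 3  [d.mk * 3 - 18]
17. n2.depth = 25  [A₀.off + 1]
18. n12.acc = true  [terminal]
19. n14.acc = false  [terminal]
20. n15.mk = 3  [terminal]
21. n13.off = false  [d.mk > 3]
22. n13.cnt = "kn"  ["kn"]
23. n11.off = false  [B₁.off == true]
24. n11.cnt = "ykn"  ["y" ++ B₁.cnt]
25. n16.ok = "yknzzv"  [B.cnt ++ A₀.ok]
26. n17.acc = false  [terminal]
27. n19.cnt = -6  [terminal]
28. n20.acc = false  [terminal]
29. n21.cnt = -7  [terminal]
30. n18.off = false  [a.acc == true]
31. n18.cnt = "vq"  ["vq"]
32. n22.cnt = 11  [terminal]
33. n16.depth = false  [a.acc == true]
34. n1.depth = 10  [A₀.off * -2 + 14]
35. n0.depth = false  [A.depth > 10]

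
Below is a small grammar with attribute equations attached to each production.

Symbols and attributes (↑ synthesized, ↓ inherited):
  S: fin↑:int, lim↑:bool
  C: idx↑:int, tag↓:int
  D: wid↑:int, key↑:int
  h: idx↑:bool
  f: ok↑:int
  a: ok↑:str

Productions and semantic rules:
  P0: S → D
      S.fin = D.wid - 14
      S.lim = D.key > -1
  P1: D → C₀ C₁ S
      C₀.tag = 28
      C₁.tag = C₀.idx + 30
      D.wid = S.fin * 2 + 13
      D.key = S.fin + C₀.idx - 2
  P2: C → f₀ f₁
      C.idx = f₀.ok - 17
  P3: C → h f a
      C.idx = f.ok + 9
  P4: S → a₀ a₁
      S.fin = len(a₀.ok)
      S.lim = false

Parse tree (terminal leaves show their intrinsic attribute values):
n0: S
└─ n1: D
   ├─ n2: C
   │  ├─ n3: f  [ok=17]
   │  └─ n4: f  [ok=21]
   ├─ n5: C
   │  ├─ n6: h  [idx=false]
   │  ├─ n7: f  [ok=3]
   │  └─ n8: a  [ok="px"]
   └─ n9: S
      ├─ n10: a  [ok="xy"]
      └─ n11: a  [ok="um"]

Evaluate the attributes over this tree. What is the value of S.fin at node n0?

3

1. n2.tag = 28  [28]
2. n3.ok = 17  [terminal]
3. n4.ok = 21  [terminal]
4. n2.idx = 0  [f₀.ok - 17]
5. n5.tag = 30  [C₀.idx + 30]
6. n6.idx = false  [terminal]
7. n7.ok = 3  [terminal]
8. n8.ok = "px"  [terminal]
9. n5.idx = 12  [f.ok + 9]
10. n10.ok = "xy"  [terminal]
11. n11.ok = "um"  [terminal]
12. n9.fin = 2  [len(a₀.ok)]
13. n9.lim = false  [false]
14. n1.wid = 17  [S.fin * 2 + 13]
15. n1.key = 0  [S.fin + C₀.idx - 2]
16. n0.fin = 3  [D.wid - 14]
17. n0.lim = true  [D.key > -1]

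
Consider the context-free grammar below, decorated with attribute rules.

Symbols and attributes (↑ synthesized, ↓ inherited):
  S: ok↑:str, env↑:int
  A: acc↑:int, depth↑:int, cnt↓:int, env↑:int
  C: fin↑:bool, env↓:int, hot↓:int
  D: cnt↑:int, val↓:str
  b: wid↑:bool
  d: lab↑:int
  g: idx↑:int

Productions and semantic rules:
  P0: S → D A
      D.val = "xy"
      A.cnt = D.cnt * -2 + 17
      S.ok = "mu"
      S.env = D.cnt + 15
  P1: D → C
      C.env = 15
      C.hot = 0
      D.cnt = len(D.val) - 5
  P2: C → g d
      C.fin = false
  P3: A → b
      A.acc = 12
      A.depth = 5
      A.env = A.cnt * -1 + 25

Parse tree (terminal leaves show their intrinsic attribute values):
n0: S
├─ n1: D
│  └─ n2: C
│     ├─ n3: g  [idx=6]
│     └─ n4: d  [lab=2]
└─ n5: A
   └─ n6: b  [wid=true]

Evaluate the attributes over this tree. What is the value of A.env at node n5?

1. n1.val = "xy"  ["xy"]
2. n2.env = 15  [15]
3. n2.hot = 0  [0]
4. n3.idx = 6  [terminal]
5. n4.lab = 2  [terminal]
6. n2.fin = false  [false]
7. n1.cnt = -3  [len(D.val) - 5]
8. n5.cnt = 23  [D.cnt * -2 + 17]
9. n6.wid = true  [terminal]
10. n5.acc = 12  [12]
11. n5.depth = 5  [5]
12. n5.env = 2  [A.cnt * -1 + 25]
13. n0.ok = "mu"  ["mu"]
14. n0.env = 12  [D.cnt + 15]

2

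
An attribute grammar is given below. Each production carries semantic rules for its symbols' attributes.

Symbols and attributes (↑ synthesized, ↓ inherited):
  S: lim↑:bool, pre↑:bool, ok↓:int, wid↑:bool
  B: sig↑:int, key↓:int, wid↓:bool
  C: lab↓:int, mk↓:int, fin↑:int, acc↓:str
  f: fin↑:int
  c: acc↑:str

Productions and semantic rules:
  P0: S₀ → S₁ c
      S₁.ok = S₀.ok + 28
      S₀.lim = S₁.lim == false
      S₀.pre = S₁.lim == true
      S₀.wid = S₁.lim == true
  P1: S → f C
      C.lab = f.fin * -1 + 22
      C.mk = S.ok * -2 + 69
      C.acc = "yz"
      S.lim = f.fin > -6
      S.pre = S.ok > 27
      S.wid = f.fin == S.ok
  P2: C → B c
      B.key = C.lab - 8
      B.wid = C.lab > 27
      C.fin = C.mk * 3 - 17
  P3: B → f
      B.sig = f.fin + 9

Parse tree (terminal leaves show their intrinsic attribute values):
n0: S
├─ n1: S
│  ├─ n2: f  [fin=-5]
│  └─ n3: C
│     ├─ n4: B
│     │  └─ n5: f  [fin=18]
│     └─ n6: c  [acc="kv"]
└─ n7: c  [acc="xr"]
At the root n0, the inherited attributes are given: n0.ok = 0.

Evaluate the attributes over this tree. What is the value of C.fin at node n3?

22

1. n0.ok = 0  [given at root]
2. n1.ok = 28  [S₀.ok + 28]
3. n2.fin = -5  [terminal]
4. n3.lab = 27  [f.fin * -1 + 22]
5. n3.mk = 13  [S.ok * -2 + 69]
6. n3.acc = "yz"  ["yz"]
7. n4.key = 19  [C.lab - 8]
8. n4.wid = false  [C.lab > 27]
9. n5.fin = 18  [terminal]
10. n4.sig = 27  [f.fin + 9]
11. n6.acc = "kv"  [terminal]
12. n3.fin = 22  [C.mk * 3 - 17]
13. n1.lim = true  [f.fin > -6]
14. n1.pre = true  [S.ok > 27]
15. n1.wid = false  [f.fin == S.ok]
16. n7.acc = "xr"  [terminal]
17. n0.lim = false  [S₁.lim == false]
18. n0.pre = true  [S₁.lim == true]
19. n0.wid = true  [S₁.lim == true]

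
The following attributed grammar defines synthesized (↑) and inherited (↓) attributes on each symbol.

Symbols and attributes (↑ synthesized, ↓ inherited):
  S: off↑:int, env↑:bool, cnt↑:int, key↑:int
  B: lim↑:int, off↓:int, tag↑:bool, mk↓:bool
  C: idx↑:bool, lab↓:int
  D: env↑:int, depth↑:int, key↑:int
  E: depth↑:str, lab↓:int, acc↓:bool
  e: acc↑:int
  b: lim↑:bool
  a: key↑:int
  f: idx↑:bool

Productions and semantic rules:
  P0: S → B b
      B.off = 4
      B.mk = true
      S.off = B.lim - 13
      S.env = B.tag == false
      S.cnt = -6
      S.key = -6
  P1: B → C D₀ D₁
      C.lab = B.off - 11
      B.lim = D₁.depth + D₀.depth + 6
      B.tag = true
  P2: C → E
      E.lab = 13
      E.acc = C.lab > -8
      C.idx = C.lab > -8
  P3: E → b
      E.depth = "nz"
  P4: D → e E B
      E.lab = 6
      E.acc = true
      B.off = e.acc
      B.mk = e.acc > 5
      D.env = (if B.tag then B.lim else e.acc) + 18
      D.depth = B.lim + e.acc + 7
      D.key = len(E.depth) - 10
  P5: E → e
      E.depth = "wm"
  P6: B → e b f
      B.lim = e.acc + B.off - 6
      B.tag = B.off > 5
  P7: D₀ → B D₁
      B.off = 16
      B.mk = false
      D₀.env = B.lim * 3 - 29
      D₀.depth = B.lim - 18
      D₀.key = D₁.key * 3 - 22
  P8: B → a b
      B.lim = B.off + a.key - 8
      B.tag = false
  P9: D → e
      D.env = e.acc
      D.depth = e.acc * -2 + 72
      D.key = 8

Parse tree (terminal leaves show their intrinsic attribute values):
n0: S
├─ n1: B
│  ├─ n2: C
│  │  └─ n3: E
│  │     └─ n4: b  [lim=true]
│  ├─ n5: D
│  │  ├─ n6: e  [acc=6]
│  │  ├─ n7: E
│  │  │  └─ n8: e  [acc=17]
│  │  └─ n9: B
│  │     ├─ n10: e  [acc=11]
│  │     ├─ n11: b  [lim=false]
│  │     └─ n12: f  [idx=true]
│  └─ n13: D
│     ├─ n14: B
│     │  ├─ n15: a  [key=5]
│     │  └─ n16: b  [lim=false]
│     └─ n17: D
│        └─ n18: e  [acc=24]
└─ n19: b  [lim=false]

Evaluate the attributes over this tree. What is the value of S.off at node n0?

12

1. n1.off = 4  [4]
2. n1.mk = true  [true]
3. n2.lab = -7  [B.off - 11]
4. n3.lab = 13  [13]
5. n3.acc = true  [C.lab > -8]
6. n4.lim = true  [terminal]
7. n3.depth = "nz"  ["nz"]
8. n2.idx = true  [C.lab > -8]
9. n6.acc = 6  [terminal]
10. n7.lab = 6  [6]
11. n7.acc = true  [true]
12. n8.acc = 17  [terminal]
13. n7.depth = "wm"  ["wm"]
14. n9.off = 6  [e.acc]
15. n9.mk = true  [e.acc > 5]
16. n10.acc = 11  [terminal]
17. n11.lim = false  [terminal]
18. n12.idx = true  [terminal]
19. n9.lim = 11  [e.acc + B.off - 6]
20. n9.tag = true  [B.off > 5]
21. n5.env = 29  [(if B.tag then B.lim else e.acc) + 18]
22. n5.depth = 24  [B.lim + e.acc + 7]
23. n5.key = -8  [len(E.depth) - 10]
24. n14.off = 16  [16]
25. n14.mk = false  [false]
26. n15.key = 5  [terminal]
27. n16.lim = false  [terminal]
28. n14.lim = 13  [B.off + a.key - 8]
29. n14.tag = false  [false]
30. n18.acc = 24  [terminal]
31. n17.env = 24  [e.acc]
32. n17.depth = 24  [e.acc * -2 + 72]
33. n17.key = 8  [8]
34. n13.env = 10  [B.lim * 3 - 29]
35. n13.depth = -5  [B.lim - 18]
36. n13.key = 2  [D₁.key * 3 - 22]
37. n1.lim = 25  [D₁.depth + D₀.depth + 6]
38. n1.tag = true  [true]
39. n19.lim = false  [terminal]
40. n0.off = 12  [B.lim - 13]
41. n0.env = false  [B.tag == false]
42. n0.cnt = -6  [-6]
43. n0.key = -6  [-6]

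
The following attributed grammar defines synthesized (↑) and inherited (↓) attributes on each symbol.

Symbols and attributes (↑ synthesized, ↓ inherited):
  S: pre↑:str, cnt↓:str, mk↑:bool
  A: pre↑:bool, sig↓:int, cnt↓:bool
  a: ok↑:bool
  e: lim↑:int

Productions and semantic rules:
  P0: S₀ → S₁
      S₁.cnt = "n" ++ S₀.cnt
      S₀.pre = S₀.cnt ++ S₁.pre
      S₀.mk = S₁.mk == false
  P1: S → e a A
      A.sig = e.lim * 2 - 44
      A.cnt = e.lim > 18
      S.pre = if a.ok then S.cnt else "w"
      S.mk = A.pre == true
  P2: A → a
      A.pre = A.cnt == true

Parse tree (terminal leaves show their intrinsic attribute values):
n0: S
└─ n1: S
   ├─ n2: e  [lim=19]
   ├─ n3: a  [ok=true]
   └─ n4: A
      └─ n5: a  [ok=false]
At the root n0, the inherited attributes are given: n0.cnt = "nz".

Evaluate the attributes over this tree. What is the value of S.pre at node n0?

"nznnz"

1. n0.cnt = "nz"  [given at root]
2. n1.cnt = "nnz"  ["n" ++ S₀.cnt]
3. n2.lim = 19  [terminal]
4. n3.ok = true  [terminal]
5. n4.sig = -6  [e.lim * 2 - 44]
6. n4.cnt = true  [e.lim > 18]
7. n5.ok = false  [terminal]
8. n4.pre = true  [A.cnt == true]
9. n1.pre = "nnz"  [if a.ok then S.cnt else "w"]
10. n1.mk = true  [A.pre == true]
11. n0.pre = "nznnz"  [S₀.cnt ++ S₁.pre]
12. n0.mk = false  [S₁.mk == false]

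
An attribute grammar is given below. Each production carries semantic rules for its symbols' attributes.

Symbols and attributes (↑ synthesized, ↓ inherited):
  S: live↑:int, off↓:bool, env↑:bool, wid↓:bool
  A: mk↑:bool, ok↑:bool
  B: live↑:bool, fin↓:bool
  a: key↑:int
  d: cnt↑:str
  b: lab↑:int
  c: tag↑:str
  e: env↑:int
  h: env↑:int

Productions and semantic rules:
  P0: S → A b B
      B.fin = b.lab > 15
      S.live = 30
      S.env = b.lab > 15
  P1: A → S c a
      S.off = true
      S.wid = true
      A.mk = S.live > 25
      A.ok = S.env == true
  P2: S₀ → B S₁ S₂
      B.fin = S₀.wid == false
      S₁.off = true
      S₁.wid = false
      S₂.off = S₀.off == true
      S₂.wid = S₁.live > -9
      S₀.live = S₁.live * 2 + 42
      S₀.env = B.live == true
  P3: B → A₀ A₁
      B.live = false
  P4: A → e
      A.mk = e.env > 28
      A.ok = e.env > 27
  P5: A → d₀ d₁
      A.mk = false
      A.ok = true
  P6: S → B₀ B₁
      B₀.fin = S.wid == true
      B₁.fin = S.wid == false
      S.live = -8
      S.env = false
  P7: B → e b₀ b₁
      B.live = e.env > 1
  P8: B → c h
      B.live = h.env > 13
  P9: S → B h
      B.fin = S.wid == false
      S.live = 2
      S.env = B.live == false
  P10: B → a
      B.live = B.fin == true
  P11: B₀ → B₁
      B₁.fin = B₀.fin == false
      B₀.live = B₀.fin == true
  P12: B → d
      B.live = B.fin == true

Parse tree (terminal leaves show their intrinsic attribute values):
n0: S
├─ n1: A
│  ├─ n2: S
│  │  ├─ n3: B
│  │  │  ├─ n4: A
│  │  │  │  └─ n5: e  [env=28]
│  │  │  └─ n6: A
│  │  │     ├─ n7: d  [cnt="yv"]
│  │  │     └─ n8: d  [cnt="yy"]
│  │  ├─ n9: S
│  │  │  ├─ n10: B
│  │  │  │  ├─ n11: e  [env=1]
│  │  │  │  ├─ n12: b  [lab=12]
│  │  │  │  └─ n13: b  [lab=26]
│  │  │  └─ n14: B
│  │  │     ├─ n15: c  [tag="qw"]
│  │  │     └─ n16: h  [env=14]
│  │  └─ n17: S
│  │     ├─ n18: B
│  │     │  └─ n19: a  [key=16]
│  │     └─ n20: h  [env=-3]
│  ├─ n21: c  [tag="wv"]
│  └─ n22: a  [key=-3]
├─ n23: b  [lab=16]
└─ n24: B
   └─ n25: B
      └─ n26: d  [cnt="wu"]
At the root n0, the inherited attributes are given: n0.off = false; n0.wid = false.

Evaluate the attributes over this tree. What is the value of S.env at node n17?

true

1. n0.off = false  [given at root]
2. n0.wid = false  [given at root]
3. n2.off = true  [true]
4. n2.wid = true  [true]
5. n3.fin = false  [S₀.wid == false]
6. n5.env = 28  [terminal]
7. n4.mk = false  [e.env > 28]
8. n4.ok = true  [e.env > 27]
9. n7.cnt = "yv"  [terminal]
10. n8.cnt = "yy"  [terminal]
11. n6.mk = false  [false]
12. n6.ok = true  [true]
13. n3.live = false  [false]
14. n9.off = true  [true]
15. n9.wid = false  [false]
16. n10.fin = false  [S.wid == true]
17. n11.env = 1  [terminal]
18. n12.lab = 12  [terminal]
19. n13.lab = 26  [terminal]
20. n10.live = false  [e.env > 1]
21. n14.fin = true  [S.wid == false]
22. n15.tag = "qw"  [terminal]
23. n16.env = 14  [terminal]
24. n14.live = true  [h.env > 13]
25. n9.live = -8  [-8]
26. n9.env = false  [false]
27. n17.off = true  [S₀.off == true]
28. n17.wid = true  [S₁.live > -9]
29. n18.fin = false  [S.wid == false]
30. n19.key = 16  [terminal]
31. n18.live = false  [B.fin == true]
32. n20.env = -3  [terminal]
33. n17.live = 2  [2]
34. n17.env = true  [B.live == false]
35. n2.live = 26  [S₁.live * 2 + 42]
36. n2.env = false  [B.live == true]
37. n21.tag = "wv"  [terminal]
38. n22.key = -3  [terminal]
39. n1.mk = true  [S.live > 25]
40. n1.ok = false  [S.env == true]
41. n23.lab = 16  [terminal]
42. n24.fin = true  [b.lab > 15]
43. n25.fin = false  [B₀.fin == false]
44. n26.cnt = "wu"  [terminal]
45. n25.live = false  [B.fin == true]
46. n24.live = true  [B₀.fin == true]
47. n0.live = 30  [30]
48. n0.env = true  [b.lab > 15]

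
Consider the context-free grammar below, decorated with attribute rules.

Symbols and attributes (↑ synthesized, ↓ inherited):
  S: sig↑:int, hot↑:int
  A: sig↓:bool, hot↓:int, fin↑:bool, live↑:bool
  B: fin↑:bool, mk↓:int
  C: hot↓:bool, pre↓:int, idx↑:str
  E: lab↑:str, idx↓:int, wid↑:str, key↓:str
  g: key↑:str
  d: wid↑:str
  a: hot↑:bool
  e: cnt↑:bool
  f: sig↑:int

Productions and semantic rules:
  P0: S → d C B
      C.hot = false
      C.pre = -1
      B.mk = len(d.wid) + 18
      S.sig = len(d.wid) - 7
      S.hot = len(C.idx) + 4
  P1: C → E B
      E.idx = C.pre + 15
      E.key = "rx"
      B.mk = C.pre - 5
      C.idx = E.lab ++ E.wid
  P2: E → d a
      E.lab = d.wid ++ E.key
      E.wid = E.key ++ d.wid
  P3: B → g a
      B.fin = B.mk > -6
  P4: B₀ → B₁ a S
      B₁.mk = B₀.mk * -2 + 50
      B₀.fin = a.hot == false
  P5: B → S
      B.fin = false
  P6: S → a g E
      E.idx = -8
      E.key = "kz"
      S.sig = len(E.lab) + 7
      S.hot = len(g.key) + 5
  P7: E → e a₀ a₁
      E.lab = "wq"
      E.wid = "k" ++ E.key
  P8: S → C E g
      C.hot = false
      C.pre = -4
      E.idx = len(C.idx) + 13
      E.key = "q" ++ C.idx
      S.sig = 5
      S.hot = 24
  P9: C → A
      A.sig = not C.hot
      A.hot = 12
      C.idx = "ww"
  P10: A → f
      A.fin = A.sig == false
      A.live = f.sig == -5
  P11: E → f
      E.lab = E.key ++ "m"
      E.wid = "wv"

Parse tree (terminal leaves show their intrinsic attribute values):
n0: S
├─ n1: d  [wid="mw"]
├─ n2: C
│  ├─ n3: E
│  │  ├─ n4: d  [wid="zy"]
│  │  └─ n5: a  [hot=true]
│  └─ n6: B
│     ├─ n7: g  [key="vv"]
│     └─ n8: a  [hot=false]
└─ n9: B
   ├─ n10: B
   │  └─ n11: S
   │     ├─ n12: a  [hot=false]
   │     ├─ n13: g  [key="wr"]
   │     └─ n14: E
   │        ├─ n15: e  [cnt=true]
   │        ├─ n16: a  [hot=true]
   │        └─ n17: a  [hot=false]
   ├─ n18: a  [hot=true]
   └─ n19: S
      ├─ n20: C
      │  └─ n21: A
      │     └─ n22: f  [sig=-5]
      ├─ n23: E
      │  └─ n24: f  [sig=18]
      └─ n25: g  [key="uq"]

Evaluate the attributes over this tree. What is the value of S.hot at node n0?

1. n1.wid = "mw"  [terminal]
2. n2.hot = false  [false]
3. n2.pre = -1  [-1]
4. n3.idx = 14  [C.pre + 15]
5. n3.key = "rx"  ["rx"]
6. n4.wid = "zy"  [terminal]
7. n5.hot = true  [terminal]
8. n3.lab = "zyrx"  [d.wid ++ E.key]
9. n3.wid = "rxzy"  [E.key ++ d.wid]
10. n6.mk = -6  [C.pre - 5]
11. n7.key = "vv"  [terminal]
12. n8.hot = false  [terminal]
13. n6.fin = false  [B.mk > -6]
14. n2.idx = "zyrxrxzy"  [E.lab ++ E.wid]
15. n9.mk = 20  [len(d.wid) + 18]
16. n10.mk = 10  [B₀.mk * -2 + 50]
17. n12.hot = false  [terminal]
18. n13.key = "wr"  [terminal]
19. n14.idx = -8  [-8]
20. n14.key = "kz"  ["kz"]
21. n15.cnt = true  [terminal]
22. n16.hot = true  [terminal]
23. n17.hot = false  [terminal]
24. n14.lab = "wq"  ["wq"]
25. n14.wid = "kkz"  ["k" ++ E.key]
26. n11.sig = 9  [len(E.lab) + 7]
27. n11.hot = 7  [len(g.key) + 5]
28. n10.fin = false  [false]
29. n18.hot = true  [terminal]
30. n20.hot = false  [false]
31. n20.pre = -4  [-4]
32. n21.sig = true  [not C.hot]
33. n21.hot = 12  [12]
34. n22.sig = -5  [terminal]
35. n21.fin = false  [A.sig == false]
36. n21.live = true  [f.sig == -5]
37. n20.idx = "ww"  ["ww"]
38. n23.idx = 15  [len(C.idx) + 13]
39. n23.key = "qww"  ["q" ++ C.idx]
40. n24.sig = 18  [terminal]
41. n23.lab = "qwwm"  [E.key ++ "m"]
42. n23.wid = "wv"  ["wv"]
43. n25.key = "uq"  [terminal]
44. n19.sig = 5  [5]
45. n19.hot = 24  [24]
46. n9.fin = false  [a.hot == false]
47. n0.sig = -5  [len(d.wid) - 7]
48. n0.hot = 12  [len(C.idx) + 4]

12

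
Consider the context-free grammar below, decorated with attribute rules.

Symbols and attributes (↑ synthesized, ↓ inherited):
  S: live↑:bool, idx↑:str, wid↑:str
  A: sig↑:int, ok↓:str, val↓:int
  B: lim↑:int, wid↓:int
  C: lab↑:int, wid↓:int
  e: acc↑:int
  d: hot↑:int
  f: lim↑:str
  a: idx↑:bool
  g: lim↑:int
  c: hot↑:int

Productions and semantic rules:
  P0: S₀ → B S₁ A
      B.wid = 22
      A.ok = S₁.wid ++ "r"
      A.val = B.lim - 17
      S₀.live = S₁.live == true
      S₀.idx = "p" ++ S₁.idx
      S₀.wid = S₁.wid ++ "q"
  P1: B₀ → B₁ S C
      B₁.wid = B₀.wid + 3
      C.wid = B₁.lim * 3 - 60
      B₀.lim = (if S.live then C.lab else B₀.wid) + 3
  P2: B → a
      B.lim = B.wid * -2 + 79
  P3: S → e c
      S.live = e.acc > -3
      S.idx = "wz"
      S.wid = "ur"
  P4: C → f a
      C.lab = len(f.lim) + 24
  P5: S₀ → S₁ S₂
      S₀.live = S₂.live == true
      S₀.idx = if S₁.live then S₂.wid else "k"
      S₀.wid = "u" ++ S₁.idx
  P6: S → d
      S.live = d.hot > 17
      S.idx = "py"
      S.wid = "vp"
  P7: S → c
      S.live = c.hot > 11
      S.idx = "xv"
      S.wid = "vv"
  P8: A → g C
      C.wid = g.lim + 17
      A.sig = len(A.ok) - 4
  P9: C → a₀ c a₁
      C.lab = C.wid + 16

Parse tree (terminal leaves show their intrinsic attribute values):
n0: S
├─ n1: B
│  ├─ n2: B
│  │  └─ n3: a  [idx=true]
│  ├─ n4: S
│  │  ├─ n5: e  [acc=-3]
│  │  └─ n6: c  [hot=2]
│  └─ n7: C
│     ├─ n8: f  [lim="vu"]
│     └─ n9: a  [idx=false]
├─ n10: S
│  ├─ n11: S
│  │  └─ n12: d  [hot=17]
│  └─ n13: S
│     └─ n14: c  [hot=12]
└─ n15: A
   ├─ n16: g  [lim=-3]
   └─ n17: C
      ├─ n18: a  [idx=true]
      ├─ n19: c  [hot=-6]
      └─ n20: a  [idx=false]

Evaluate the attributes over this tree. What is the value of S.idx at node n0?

1. n1.wid = 22  [22]
2. n2.wid = 25  [B₀.wid + 3]
3. n3.idx = true  [terminal]
4. n2.lim = 29  [B.wid * -2 + 79]
5. n5.acc = -3  [terminal]
6. n6.hot = 2  [terminal]
7. n4.live = false  [e.acc > -3]
8. n4.idx = "wz"  ["wz"]
9. n4.wid = "ur"  ["ur"]
10. n7.wid = 27  [B₁.lim * 3 - 60]
11. n8.lim = "vu"  [terminal]
12. n9.idx = false  [terminal]
13. n7.lab = 26  [len(f.lim) + 24]
14. n1.lim = 25  [(if S.live then C.lab else B₀.wid) + 3]
15. n12.hot = 17  [terminal]
16. n11.live = false  [d.hot > 17]
17. n11.idx = "py"  ["py"]
18. n11.wid = "vp"  ["vp"]
19. n14.hot = 12  [terminal]
20. n13.live = true  [c.hot > 11]
21. n13.idx = "xv"  ["xv"]
22. n13.wid = "vv"  ["vv"]
23. n10.live = true  [S₂.live == true]
24. n10.idx = "k"  [if S₁.live then S₂.wid else "k"]
25. n10.wid = "upy"  ["u" ++ S₁.idx]
26. n15.ok = "upyr"  [S₁.wid ++ "r"]
27. n15.val = 8  [B.lim - 17]
28. n16.lim = -3  [terminal]
29. n17.wid = 14  [g.lim + 17]
30. n18.idx = true  [terminal]
31. n19.hot = -6  [terminal]
32. n20.idx = false  [terminal]
33. n17.lab = 30  [C.wid + 16]
34. n15.sig = 0  [len(A.ok) - 4]
35. n0.live = true  [S₁.live == true]
36. n0.idx = "pk"  ["p" ++ S₁.idx]
37. n0.wid = "upyq"  [S₁.wid ++ "q"]

"pk"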